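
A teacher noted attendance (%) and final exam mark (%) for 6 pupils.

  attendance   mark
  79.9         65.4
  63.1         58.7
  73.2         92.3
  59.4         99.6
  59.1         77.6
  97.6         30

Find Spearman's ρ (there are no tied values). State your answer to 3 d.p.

Rank attendance: 5, 3, 4, 2, 1, 6
Rank mark: 3, 2, 5, 6, 4, 1
d = rank(attendance) − rank(mark): 2, 1, -1, -4, -3, 5; Σd² = 56
ρ = 1 − 6Σd² / [n(n²−1)] = 1 − 6×56 / (6×35) = 1 − 336/210 ≈ -0.600

-0.600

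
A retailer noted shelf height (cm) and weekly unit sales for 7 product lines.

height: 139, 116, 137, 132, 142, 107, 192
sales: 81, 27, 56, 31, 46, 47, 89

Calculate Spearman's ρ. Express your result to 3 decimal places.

0.607

Rank height: 5, 2, 4, 3, 6, 1, 7
Rank sales: 6, 1, 5, 2, 3, 4, 7
d = rank(height) − rank(sales): -1, 1, -1, 1, 3, -3, 0; Σd² = 22
ρ = 1 − 6Σd² / [n(n²−1)] = 1 − 6×22 / (7×48) = 1 − 132/336 ≈ 0.607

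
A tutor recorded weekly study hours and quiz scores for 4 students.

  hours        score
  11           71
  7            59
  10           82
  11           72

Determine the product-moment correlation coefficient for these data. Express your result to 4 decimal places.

n = 4, Σx = 39, Σy = 284, Σx² = 391, Σy² = 20430, Σxy = 2806
nΣxy − ΣxΣy = 11224 − 11076 = 148
nΣx² − (Σx)² = 1564 − 1521 = 43; nΣy² − (Σy)² = 81720 − 80656 = 1064
r = 148 / √(43 × 1064) = 148 / 213.8972 ≈ 0.6919

0.6919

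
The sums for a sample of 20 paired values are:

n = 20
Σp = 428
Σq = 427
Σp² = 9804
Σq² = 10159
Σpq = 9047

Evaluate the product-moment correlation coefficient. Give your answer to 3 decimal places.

-0.111

r = (nΣpq − ΣpΣq) / √[(nΣp² − (Σp)²)(nΣq² − (Σq)²)]
Numerator: 20×9047 − 428×427 = -1816
Denominator: √[(196080 − 183184)(203180 − 182329)] = √[12896 × 20851] = 16398.0028
r = -1816 / 16398.0028 ≈ -0.111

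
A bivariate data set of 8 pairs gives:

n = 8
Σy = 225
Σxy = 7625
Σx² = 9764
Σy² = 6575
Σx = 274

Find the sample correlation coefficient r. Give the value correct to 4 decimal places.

r = (nΣxy − ΣxΣy) / √[(nΣx² − (Σx)²)(nΣy² − (Σy)²)]
Numerator: 8×7625 − 274×225 = -650
Denominator: √[(78112 − 75076)(52600 − 50625)] = √[3036 × 1975] = 2448.6935
r = -650 / 2448.6935 ≈ -0.2654

-0.2654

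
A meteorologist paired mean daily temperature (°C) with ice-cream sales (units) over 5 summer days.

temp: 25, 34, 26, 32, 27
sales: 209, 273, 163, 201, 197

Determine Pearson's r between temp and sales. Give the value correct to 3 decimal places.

n = 5, Σx = 144, Σy = 1043, Σx² = 4210, Σy² = 223989, Σxy = 30496
nΣxy − ΣxΣy = 152480 − 150192 = 2288
nΣx² − (Σx)² = 21050 − 20736 = 314; nΣy² − (Σy)² = 1119945 − 1087849 = 32096
r = 2288 / √(314 × 32096) = 2288 / 3174.6093 ≈ 0.721

0.721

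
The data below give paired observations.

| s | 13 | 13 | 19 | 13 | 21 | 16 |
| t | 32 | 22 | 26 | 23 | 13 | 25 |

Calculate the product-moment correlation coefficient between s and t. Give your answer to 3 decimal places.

-0.594

n = 6, Σs = 95, Σt = 141, Σs² = 1565, Σt² = 3507, Σst = 2168
nΣst − ΣsΣt = 13008 − 13395 = -387
nΣs² − (Σs)² = 9390 − 9025 = 365; nΣt² − (Σt)² = 21042 − 19881 = 1161
r = -387 / √(365 × 1161) = -387 / 650.9723 ≈ -0.594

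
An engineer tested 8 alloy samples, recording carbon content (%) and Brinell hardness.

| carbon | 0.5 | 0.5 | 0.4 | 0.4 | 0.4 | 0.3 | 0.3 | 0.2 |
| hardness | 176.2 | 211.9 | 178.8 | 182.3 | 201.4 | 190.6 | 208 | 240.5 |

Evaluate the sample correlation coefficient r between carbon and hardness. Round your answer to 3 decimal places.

n = 8, Σx = 3, Σy = 1589.7, Σx² = 1.2, Σy² = 319145.35, Σxy = 586.73
nΣxy − ΣxΣy = 4693.84 − 4769.1 = -75.26
nΣx² − (Σx)² = 9.6 − 9 = 0.6; nΣy² − (Σy)² = 2553162.8 − 2527146.09 = 26016.71
r = -75.26 / √(0.6 × 26016.71) = -75.26 / 124.9401 ≈ -0.602

-0.602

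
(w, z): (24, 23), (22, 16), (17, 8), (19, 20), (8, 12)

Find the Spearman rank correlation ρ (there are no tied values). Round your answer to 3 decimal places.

0.800

Rank w: 5, 4, 2, 3, 1
Rank z: 5, 3, 1, 4, 2
d = rank(w) − rank(z): 0, 1, 1, -1, -1; Σd² = 4
ρ = 1 − 6Σd² / [n(n²−1)] = 1 − 6×4 / (5×24) = 1 − 24/120 ≈ 0.800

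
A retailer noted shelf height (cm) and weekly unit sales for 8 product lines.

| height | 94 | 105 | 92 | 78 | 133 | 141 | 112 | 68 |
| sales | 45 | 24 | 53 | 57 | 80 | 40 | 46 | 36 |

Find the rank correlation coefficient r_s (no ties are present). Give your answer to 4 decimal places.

0.0714

Rank height: 4, 5, 3, 2, 7, 8, 6, 1
Rank sales: 4, 1, 6, 7, 8, 3, 5, 2
d = rank(height) − rank(sales): 0, 4, -3, -5, -1, 5, 1, -1; Σd² = 78
ρ = 1 − 6Σd² / [n(n²−1)] = 1 − 6×78 / (8×63) = 1 − 468/504 ≈ 0.0714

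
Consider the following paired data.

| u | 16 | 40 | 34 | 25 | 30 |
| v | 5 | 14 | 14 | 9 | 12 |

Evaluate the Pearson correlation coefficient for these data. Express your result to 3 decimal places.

0.966

n = 5, Σu = 145, Σv = 54, Σu² = 4537, Σv² = 642, Σuv = 1701
nΣuv − ΣuΣv = 8505 − 7830 = 675
nΣu² − (Σu)² = 22685 − 21025 = 1660; nΣv² − (Σv)² = 3210 − 2916 = 294
r = 675 / √(1660 × 294) = 675 / 698.5986 ≈ 0.966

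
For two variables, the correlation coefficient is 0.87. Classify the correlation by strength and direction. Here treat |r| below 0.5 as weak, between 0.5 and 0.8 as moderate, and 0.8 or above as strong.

r = 0.87 > 0 so the relationship is positive.
|r| = 0.87, which falls in the strong range.

strong positive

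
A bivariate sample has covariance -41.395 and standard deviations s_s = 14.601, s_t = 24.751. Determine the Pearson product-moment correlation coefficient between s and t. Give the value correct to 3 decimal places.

r = Cov(s,t) / (s_s · s_t) = -41.395 / (14.601 × 24.751)
  = -41.395 / 361.3894 ≈ -0.115

-0.115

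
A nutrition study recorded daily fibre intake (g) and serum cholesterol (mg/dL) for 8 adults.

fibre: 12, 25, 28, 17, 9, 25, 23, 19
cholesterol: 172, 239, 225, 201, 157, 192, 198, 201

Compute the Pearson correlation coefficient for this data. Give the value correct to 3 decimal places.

n = 8, Σx = 158, Σy = 1585, Σx² = 3438, Σy² = 318849, Σxy = 32342
nΣxy − ΣxΣy = 258736 − 250430 = 8306
nΣx² − (Σx)² = 27504 − 24964 = 2540; nΣy² − (Σy)² = 2550792 − 2512225 = 38567
r = 8306 / √(2540 × 38567) = 8306 / 9897.4835 ≈ 0.839

0.839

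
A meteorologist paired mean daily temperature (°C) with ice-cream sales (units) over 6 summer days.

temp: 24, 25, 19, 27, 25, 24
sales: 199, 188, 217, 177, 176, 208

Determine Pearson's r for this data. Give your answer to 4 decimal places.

-0.8467

n = 6, Σx = 144, Σy = 1165, Σx² = 3492, Σy² = 227603, Σxy = 27770
nΣxy − ΣxΣy = 166620 − 167760 = -1140
nΣx² − (Σx)² = 20952 − 20736 = 216; nΣy² − (Σy)² = 1365618 − 1357225 = 8393
r = -1140 / √(216 × 8393) = -1140 / 1346.4353 ≈ -0.8467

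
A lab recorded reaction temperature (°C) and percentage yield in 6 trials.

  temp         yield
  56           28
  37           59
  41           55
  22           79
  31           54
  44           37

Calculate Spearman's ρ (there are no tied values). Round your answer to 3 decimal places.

Rank temp: 6, 3, 4, 1, 2, 5
Rank yield: 1, 5, 4, 6, 3, 2
d = rank(temp) − rank(yield): 5, -2, 0, -5, -1, 3; Σd² = 64
ρ = 1 − 6Σd² / [n(n²−1)] = 1 − 6×64 / (6×35) = 1 − 384/210 ≈ -0.829

-0.829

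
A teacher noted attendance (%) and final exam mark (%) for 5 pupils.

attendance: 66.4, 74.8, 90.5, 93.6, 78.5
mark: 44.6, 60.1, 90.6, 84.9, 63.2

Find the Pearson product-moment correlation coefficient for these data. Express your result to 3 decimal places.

0.977

n = 5, Σx = 403.8, Σy = 343.4, Σx² = 33117.46, Σy² = 25011.78, Σxy = 28564.06
nΣxy − ΣxΣy = 142820.3 − 138664.92 = 4155.38
nΣx² − (Σx)² = 165587.3 − 163054.44 = 2532.86; nΣy² − (Σy)² = 125058.9 − 117923.56 = 7135.34
r = 4155.38 / √(2532.86 × 7135.34) = 4155.38 / 4251.2136 ≈ 0.977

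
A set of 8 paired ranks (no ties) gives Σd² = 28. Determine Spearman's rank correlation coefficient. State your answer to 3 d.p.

0.667

ρ = 1 − 6Σd² / [n(n²−1)] = 1 − 6×28 / (8×63)
  = 1 − 168/504 = 1 − 0.3333 ≈ 0.667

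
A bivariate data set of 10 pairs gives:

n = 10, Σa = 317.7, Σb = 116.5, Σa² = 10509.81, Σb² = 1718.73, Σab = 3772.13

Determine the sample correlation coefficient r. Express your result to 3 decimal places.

0.183

r = (nΣab − ΣaΣb) / √[(nΣa² − (Σa)²)(nΣb² − (Σb)²)]
Numerator: 10×3772.13 − 317.7×116.5 = 709.25
Denominator: √[(105098.1 − 100933.29)(17187.3 − 13572.25)] = √[4164.81 × 3615.05] = 3880.2057
r = 709.25 / 3880.2057 ≈ 0.183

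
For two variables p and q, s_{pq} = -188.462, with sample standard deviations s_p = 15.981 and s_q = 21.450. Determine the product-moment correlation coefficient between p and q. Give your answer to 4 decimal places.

r = Cov(p,q) / (s_p · s_q) = -188.462 / (15.981 × 21.450)
  = -188.462 / 342.7924 ≈ -0.5498

-0.5498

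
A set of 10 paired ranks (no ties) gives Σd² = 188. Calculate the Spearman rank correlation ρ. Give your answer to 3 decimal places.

ρ = 1 − 6Σd² / [n(n²−1)] = 1 − 6×188 / (10×99)
  = 1 − 1128/990 = 1 − 1.1394 ≈ -0.139

-0.139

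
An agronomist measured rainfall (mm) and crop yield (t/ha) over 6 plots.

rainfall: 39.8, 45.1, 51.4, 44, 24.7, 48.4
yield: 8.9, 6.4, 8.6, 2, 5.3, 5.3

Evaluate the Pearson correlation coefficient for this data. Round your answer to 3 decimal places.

0.157

n = 6, Σx = 253.4, Σy = 36.5, Σx² = 11148.66, Σy² = 254.31, Σxy = 1560.33
nΣxy − ΣxΣy = 9361.98 − 9249.1 = 112.88
nΣx² − (Σx)² = 66891.96 − 64211.56 = 2680.4; nΣy² − (Σy)² = 1525.86 − 1332.25 = 193.61
r = 112.88 / √(2680.4 × 193.61) = 112.88 / 720.3834 ≈ 0.157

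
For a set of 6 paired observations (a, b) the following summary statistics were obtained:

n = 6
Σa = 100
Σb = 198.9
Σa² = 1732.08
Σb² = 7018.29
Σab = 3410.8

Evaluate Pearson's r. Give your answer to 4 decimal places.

r = (nΣab − ΣaΣb) / √[(nΣa² − (Σa)²)(nΣb² − (Σb)²)]
Numerator: 6×3410.8 − 100×198.9 = 574.8
Denominator: √[(10392.48 − 10000)(42109.74 − 39561.21)] = √[392.48 × 2548.53] = 1000.1235
r = 574.8 / 1000.1235 ≈ 0.5747

0.5747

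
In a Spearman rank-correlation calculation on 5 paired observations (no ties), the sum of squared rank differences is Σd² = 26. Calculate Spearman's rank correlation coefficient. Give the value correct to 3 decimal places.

ρ = 1 − 6Σd² / [n(n²−1)] = 1 − 6×26 / (5×24)
  = 1 − 156/120 = 1 − 1.3000 ≈ -0.300

-0.300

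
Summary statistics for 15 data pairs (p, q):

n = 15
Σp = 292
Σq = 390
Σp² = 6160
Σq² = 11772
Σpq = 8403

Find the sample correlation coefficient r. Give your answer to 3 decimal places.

r = (nΣpq − ΣpΣq) / √[(nΣp² − (Σp)²)(nΣq² − (Σq)²)]
Numerator: 15×8403 − 292×390 = 12165
Denominator: √[(92400 − 85264)(176580 − 152100)] = √[7136 × 24480] = 13217.0072
r = 12165 / 13217.0072 ≈ 0.920

0.920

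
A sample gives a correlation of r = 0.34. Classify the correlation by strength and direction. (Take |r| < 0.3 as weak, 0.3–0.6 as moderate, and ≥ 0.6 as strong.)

r = 0.34 > 0 so the relationship is positive.
|r| = 0.34, which falls in the moderate range.

moderate positive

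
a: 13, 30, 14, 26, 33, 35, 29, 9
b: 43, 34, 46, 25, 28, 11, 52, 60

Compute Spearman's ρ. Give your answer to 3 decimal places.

-0.714

Rank a: 2, 6, 3, 4, 7, 8, 5, 1
Rank b: 5, 4, 6, 2, 3, 1, 7, 8
d = rank(a) − rank(b): -3, 2, -3, 2, 4, 7, -2, -7; Σd² = 144
ρ = 1 − 6Σd² / [n(n²−1)] = 1 − 6×144 / (8×63) = 1 − 864/504 ≈ -0.714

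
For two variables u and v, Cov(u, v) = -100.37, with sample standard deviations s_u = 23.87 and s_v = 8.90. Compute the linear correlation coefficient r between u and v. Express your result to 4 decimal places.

r = Cov(u,v) / (s_u · s_v) = -100.37 / (23.87 × 8.90)
  = -100.37 / 212.4430 ≈ -0.4725

-0.4725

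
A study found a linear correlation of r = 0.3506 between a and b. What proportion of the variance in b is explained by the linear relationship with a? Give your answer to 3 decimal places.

0.123

r² = (0.3506)² = 0.123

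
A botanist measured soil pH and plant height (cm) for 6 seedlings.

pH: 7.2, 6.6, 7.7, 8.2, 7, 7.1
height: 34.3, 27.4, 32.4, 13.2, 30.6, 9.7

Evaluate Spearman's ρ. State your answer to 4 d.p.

Rank pH: 4, 1, 5, 6, 2, 3
Rank height: 6, 3, 5, 2, 4, 1
d = rank(pH) − rank(height): -2, -2, 0, 4, -2, 2; Σd² = 32
ρ = 1 − 6Σd² / [n(n²−1)] = 1 − 6×32 / (6×35) = 1 − 192/210 ≈ 0.0857

0.0857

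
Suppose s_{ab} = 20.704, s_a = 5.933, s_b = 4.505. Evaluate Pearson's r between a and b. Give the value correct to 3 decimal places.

0.775

r = Cov(a,b) / (s_a · s_b) = 20.704 / (5.933 × 4.505)
  = 20.704 / 26.7282 ≈ 0.775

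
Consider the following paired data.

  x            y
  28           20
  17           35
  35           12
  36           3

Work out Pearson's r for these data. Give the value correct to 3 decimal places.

n = 4, Σx = 116, Σy = 70, Σx² = 3594, Σy² = 1778, Σxy = 1683
nΣxy − ΣxΣy = 6732 − 8120 = -1388
nΣx² − (Σx)² = 14376 − 13456 = 920; nΣy² − (Σy)² = 7112 − 4900 = 2212
r = -1388 / √(920 × 2212) = -1388 / 1426.5483 ≈ -0.973

-0.973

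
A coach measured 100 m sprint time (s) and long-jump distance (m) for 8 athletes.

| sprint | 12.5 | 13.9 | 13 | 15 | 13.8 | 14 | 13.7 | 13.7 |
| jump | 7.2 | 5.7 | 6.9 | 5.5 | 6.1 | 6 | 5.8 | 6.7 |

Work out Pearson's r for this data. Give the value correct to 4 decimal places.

-0.8728

n = 8, Σx = 109.6, Σy = 49.9, Σx² = 1505.28, Σy² = 313.93, Σxy = 680.86
nΣxy − ΣxΣy = 5446.88 − 5469.04 = -22.16
nΣx² − (Σx)² = 12042.24 − 12012.16 = 30.08; nΣy² − (Σy)² = 2511.44 − 2490.01 = 21.43
r = -22.16 / √(30.08 × 21.43) = -22.16 / 25.3893 ≈ -0.8728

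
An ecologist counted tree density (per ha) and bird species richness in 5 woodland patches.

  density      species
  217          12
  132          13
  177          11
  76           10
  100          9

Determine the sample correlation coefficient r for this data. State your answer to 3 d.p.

0.567

n = 5, Σx = 702, Σy = 55, Σx² = 111618, Σy² = 615, Σxy = 7927
nΣxy − ΣxΣy = 39635 − 38610 = 1025
nΣx² − (Σx)² = 558090 − 492804 = 65286; nΣy² − (Σy)² = 3075 − 3025 = 50
r = 1025 / √(65286 × 50) = 1025 / 1806.7374 ≈ 0.567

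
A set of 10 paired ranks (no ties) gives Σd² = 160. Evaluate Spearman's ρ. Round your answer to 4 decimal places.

0.0303

ρ = 1 − 6Σd² / [n(n²−1)] = 1 − 6×160 / (10×99)
  = 1 − 960/990 = 1 − 0.96970 ≈ 0.0303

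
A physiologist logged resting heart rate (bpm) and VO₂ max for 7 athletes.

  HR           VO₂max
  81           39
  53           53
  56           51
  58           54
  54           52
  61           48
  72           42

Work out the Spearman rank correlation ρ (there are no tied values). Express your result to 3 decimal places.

Rank HR: 7, 1, 3, 4, 2, 5, 6
Rank VO₂max: 1, 6, 4, 7, 5, 3, 2
d = rank(HR) − rank(VO₂max): 6, -5, -1, -3, -3, 2, 4; Σd² = 100
ρ = 1 − 6Σd² / [n(n²−1)] = 1 − 6×100 / (7×48) = 1 − 600/336 ≈ -0.786

-0.786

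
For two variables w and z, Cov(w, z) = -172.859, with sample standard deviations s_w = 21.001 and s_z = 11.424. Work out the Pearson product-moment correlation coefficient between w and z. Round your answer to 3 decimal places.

-0.720

r = Cov(w,z) / (s_w · s_z) = -172.859 / (21.001 × 11.424)
  = -172.859 / 239.9154 ≈ -0.720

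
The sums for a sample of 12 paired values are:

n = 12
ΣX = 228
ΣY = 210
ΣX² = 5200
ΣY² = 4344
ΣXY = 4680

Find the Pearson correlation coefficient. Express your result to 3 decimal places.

0.905

r = (nΣXY − ΣXΣY) / √[(nΣX² − (ΣX)²)(nΣY² − (ΣY)²)]
Numerator: 12×4680 − 228×210 = 8280
Denominator: √[(62400 − 51984)(52128 − 44100)] = √[10416 × 8028] = 9144.3779
r = 8280 / 9144.3779 ≈ 0.905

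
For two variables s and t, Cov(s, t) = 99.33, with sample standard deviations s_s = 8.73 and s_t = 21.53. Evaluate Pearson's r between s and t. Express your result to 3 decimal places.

0.528

r = Cov(s,t) / (s_s · s_t) = 99.33 / (8.73 × 21.53)
  = 99.33 / 187.9569 ≈ 0.528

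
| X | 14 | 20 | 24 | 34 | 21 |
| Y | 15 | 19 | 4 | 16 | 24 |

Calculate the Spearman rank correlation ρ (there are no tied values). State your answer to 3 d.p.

-0.100

Rank X: 1, 2, 4, 5, 3
Rank Y: 2, 4, 1, 3, 5
d = rank(X) − rank(Y): -1, -2, 3, 2, -2; Σd² = 22
ρ = 1 − 6Σd² / [n(n²−1)] = 1 − 6×22 / (5×24) = 1 − 132/120 ≈ -0.100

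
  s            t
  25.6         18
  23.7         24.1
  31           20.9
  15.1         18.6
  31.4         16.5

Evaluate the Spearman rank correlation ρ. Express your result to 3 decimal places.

Rank s: 3, 2, 4, 1, 5
Rank t: 2, 5, 4, 3, 1
d = rank(s) − rank(t): 1, -3, 0, -2, 4; Σd² = 30
ρ = 1 − 6Σd² / [n(n²−1)] = 1 − 6×30 / (5×24) = 1 − 180/120 ≈ -0.500

-0.500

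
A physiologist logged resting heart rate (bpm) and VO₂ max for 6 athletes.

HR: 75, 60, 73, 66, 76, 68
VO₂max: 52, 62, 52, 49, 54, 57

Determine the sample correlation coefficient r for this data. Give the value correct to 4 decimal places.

n = 6, Σx = 418, Σy = 326, Σx² = 29310, Σy² = 17818, Σxy = 22630
nΣxy − ΣxΣy = 135780 − 136268 = -488
nΣx² − (Σx)² = 175860 − 174724 = 1136; nΣy² − (Σy)² = 106908 − 106276 = 632
r = -488 / √(1136 × 632) = -488 / 847.3205 ≈ -0.5759

-0.5759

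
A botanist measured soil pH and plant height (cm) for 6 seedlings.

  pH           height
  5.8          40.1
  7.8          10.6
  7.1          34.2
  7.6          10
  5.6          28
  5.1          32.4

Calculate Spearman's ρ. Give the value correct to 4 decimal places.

Rank pH: 3, 6, 4, 5, 2, 1
Rank height: 6, 2, 5, 1, 3, 4
d = rank(pH) − rank(height): -3, 4, -1, 4, -1, -3; Σd² = 52
ρ = 1 − 6Σd² / [n(n²−1)] = 1 − 6×52 / (6×35) = 1 − 312/210 ≈ -0.4857

-0.4857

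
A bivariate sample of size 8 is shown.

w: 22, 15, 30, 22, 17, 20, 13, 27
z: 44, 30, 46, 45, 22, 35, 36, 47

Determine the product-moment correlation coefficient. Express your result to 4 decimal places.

n = 8, Σw = 166, Σz = 305, Σw² = 3680, Σz² = 12191, Σwz = 6599
nΣwz − ΣwΣz = 52792 − 50630 = 2162
nΣw² − (Σw)² = 29440 − 27556 = 1884; nΣz² − (Σz)² = 97528 − 93025 = 4503
r = 2162 / √(1884 × 4503) = 2162 / 2912.6709 ≈ 0.7423

0.7423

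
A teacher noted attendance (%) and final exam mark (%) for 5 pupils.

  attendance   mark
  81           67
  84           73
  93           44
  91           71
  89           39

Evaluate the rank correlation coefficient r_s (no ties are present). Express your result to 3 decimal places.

-0.300

Rank attendance: 1, 2, 5, 4, 3
Rank mark: 3, 5, 2, 4, 1
d = rank(attendance) − rank(mark): -2, -3, 3, 0, 2; Σd² = 26
ρ = 1 − 6Σd² / [n(n²−1)] = 1 − 6×26 / (5×24) = 1 − 156/120 ≈ -0.300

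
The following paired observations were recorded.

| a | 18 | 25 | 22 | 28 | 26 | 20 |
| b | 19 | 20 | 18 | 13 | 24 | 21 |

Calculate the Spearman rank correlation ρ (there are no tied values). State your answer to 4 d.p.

Rank a: 1, 4, 3, 6, 5, 2
Rank b: 3, 4, 2, 1, 6, 5
d = rank(a) − rank(b): -2, 0, 1, 5, -1, -3; Σd² = 40
ρ = 1 − 6Σd² / [n(n²−1)] = 1 − 6×40 / (6×35) = 1 − 240/210 ≈ -0.1429

-0.1429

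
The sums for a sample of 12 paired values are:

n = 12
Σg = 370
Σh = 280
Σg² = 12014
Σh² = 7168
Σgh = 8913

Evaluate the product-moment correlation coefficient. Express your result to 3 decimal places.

0.451

r = (nΣgh − ΣgΣh) / √[(nΣg² − (Σg)²)(nΣh² − (Σh)²)]
Numerator: 12×8913 − 370×280 = 3356
Denominator: √[(144168 − 136900)(86016 − 78400)] = √[7268 × 7616] = 7439.9656
r = 3356 / 7439.9656 ≈ 0.451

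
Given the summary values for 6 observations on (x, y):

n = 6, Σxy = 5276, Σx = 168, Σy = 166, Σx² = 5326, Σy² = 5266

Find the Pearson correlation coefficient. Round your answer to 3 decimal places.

0.970

r = (nΣxy − ΣxΣy) / √[(nΣx² − (Σx)²)(nΣy² − (Σy)²)]
Numerator: 6×5276 − 168×166 = 3768
Denominator: √[(31956 − 28224)(31596 − 27556)] = √[3732 × 4040] = 3882.9473
r = 3768 / 3882.9473 ≈ 0.970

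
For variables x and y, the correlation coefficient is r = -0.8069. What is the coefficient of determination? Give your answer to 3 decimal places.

0.651

r² = (-0.8069)² = 0.651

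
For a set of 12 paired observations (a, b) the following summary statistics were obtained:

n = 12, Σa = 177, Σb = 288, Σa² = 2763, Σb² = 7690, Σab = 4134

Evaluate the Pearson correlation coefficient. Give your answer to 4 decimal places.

r = (nΣab − ΣaΣb) / √[(nΣa² − (Σa)²)(nΣb² − (Σb)²)]
Numerator: 12×4134 − 177×288 = -1368
Denominator: √[(33156 − 31329)(92280 − 82944)] = √[1827 × 9336] = 4129.9966
r = -1368 / 4129.9966 ≈ -0.3312

-0.3312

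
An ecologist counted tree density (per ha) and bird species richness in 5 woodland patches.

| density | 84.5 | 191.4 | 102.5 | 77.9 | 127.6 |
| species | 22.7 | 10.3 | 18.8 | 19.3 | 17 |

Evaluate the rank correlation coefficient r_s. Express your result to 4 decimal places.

Rank density: 2, 5, 3, 1, 4
Rank species: 5, 1, 3, 4, 2
d = rank(density) − rank(species): -3, 4, 0, -3, 2; Σd² = 38
ρ = 1 − 6Σd² / [n(n²−1)] = 1 − 6×38 / (5×24) = 1 − 228/120 ≈ -0.9000

-0.9000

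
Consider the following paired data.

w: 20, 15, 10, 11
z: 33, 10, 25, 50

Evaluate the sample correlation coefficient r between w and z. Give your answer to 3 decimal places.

n = 4, Σw = 56, Σz = 118, Σw² = 846, Σz² = 4314, Σwz = 1610
nΣwz − ΣwΣz = 6440 − 6608 = -168
nΣw² − (Σw)² = 3384 − 3136 = 248; nΣz² − (Σz)² = 17256 − 13924 = 3332
r = -168 / √(248 × 3332) = -168 / 909.0303 ≈ -0.185

-0.185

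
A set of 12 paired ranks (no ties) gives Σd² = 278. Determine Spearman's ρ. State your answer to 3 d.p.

ρ = 1 − 6Σd² / [n(n²−1)] = 1 − 6×278 / (12×143)
  = 1 − 1668/1716 = 1 − 0.9720 ≈ 0.028

0.028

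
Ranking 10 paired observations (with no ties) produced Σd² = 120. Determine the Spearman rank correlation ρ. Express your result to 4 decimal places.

ρ = 1 − 6Σd² / [n(n²−1)] = 1 − 6×120 / (10×99)
  = 1 − 720/990 = 1 − 0.72727 ≈ 0.2727

0.2727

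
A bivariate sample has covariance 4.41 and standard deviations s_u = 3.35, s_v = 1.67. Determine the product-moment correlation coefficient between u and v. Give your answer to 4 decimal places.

r = Cov(u,v) / (s_u · s_v) = 4.41 / (3.35 × 1.67)
  = 4.41 / 5.5945 ≈ 0.7883

0.7883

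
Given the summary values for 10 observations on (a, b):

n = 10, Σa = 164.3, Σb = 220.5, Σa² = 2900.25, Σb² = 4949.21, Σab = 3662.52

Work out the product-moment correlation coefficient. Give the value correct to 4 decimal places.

0.3001

r = (nΣab − ΣaΣb) / √[(nΣa² − (Σa)²)(nΣb² − (Σb)²)]
Numerator: 10×3662.52 − 164.3×220.5 = 397.05
Denominator: √[(29002.5 − 26994.49)(49492.1 − 48620.25)] = √[2008.01 × 871.85] = 1323.1340
r = 397.05 / 1323.1340 ≈ 0.3001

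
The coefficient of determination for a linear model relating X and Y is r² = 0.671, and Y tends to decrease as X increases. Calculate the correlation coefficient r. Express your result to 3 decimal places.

|r| = √0.671 = 0.819
The association is negative, so r = −0.819.

-0.819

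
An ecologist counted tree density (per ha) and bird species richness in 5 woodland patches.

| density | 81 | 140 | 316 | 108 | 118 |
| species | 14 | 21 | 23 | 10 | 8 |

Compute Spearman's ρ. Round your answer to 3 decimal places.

Rank density: 1, 4, 5, 2, 3
Rank species: 3, 4, 5, 2, 1
d = rank(density) − rank(species): -2, 0, 0, 0, 2; Σd² = 8
ρ = 1 − 6Σd² / [n(n²−1)] = 1 − 6×8 / (5×24) = 1 − 48/120 ≈ 0.600

0.600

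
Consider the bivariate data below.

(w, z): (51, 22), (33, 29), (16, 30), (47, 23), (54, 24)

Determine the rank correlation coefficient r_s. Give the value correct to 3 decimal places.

-0.700

Rank w: 4, 2, 1, 3, 5
Rank z: 1, 4, 5, 2, 3
d = rank(w) − rank(z): 3, -2, -4, 1, 2; Σd² = 34
ρ = 1 − 6Σd² / [n(n²−1)] = 1 − 6×34 / (5×24) = 1 − 204/120 ≈ -0.700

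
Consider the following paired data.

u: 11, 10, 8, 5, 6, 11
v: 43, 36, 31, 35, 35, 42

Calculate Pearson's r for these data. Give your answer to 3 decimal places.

n = 6, Σu = 51, Σv = 222, Σu² = 467, Σv² = 8320, Σuv = 1928
nΣuv − ΣuΣv = 11568 − 11322 = 246
nΣu² − (Σu)² = 2802 − 2601 = 201; nΣv² − (Σv)² = 49920 − 49284 = 636
r = 246 / √(201 × 636) = 246 / 357.5416 ≈ 0.688

0.688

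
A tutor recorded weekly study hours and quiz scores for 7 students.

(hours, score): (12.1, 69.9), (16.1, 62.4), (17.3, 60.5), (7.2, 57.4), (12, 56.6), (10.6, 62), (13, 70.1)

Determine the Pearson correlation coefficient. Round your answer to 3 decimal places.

0.197

n = 7, Σx = 88.3, Σy = 438.9, Σx² = 1182.11, Σy² = 27696.35, Σxy = 5558.06
nΣxy − ΣxΣy = 38906.42 − 38754.87 = 151.55
nΣx² − (Σx)² = 8274.77 − 7796.89 = 477.88; nΣy² − (Σy)² = 193874.45 − 192633.21 = 1241.24
r = 151.55 / √(477.88 × 1241.24) = 151.55 / 770.1713 ≈ 0.197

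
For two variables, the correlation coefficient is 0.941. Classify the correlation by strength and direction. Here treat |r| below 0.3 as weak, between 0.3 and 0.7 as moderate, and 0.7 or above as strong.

strong positive

r = 0.941 > 0 so the relationship is positive.
|r| = 0.941, which falls in the strong range.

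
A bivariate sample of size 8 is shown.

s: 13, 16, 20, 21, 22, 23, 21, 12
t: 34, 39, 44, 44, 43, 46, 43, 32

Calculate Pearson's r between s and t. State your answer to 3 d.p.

0.976

n = 8, Σs = 148, Σt = 325, Σs² = 2864, Σt² = 13387, Σst = 6161
nΣst − ΣsΣt = 49288 − 48100 = 1188
nΣs² − (Σs)² = 22912 − 21904 = 1008; nΣt² − (Σt)² = 107096 − 105625 = 1471
r = 1188 / √(1008 × 1471) = 1188 / 1217.6896 ≈ 0.976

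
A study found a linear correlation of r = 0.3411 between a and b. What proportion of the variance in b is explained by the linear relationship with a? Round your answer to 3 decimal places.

r² = (0.3411)² = 0.116

0.116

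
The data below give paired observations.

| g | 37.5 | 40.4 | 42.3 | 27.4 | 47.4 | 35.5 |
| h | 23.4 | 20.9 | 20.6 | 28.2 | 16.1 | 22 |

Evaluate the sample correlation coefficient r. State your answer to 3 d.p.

n = 6, Σg = 230.5, Σh = 131.2, Σg² = 9085.47, Σh² = 2947.18, Σgh = 4910.06
nΣgh − ΣgΣh = 29460.36 − 30241.6 = -781.24
nΣg² − (Σg)² = 54512.82 − 53130.25 = 1382.57; nΣh² − (Σh)² = 17683.08 − 17213.44 = 469.64
r = -781.24 / √(1382.57 × 469.64) = -781.24 / 805.7978 ≈ -0.970

-0.970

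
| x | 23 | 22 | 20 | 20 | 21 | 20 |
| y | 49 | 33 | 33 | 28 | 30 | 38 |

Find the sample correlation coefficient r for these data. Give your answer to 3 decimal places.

n = 6, Σx = 126, Σy = 211, Σx² = 2654, Σy² = 7707, Σxy = 4463
nΣxy − ΣxΣy = 26778 − 26586 = 192
nΣx² − (Σx)² = 15924 − 15876 = 48; nΣy² − (Σy)² = 46242 − 44521 = 1721
r = 192 / √(48 × 1721) = 192 / 287.4161 ≈ 0.668

0.668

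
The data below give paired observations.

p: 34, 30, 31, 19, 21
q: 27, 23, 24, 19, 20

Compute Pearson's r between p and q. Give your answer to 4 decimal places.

0.9685

n = 5, Σp = 135, Σq = 113, Σp² = 3819, Σq² = 2595, Σpq = 3133
nΣpq − ΣpΣq = 15665 − 15255 = 410
nΣp² − (Σp)² = 19095 − 18225 = 870; nΣq² − (Σq)² = 12975 − 12769 = 206
r = 410 / √(870 × 206) = 410 / 423.3438 ≈ 0.9685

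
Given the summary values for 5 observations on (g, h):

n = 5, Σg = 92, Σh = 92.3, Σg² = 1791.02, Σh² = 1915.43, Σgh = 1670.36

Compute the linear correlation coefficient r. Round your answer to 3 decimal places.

-0.194

r = (nΣgh − ΣgΣh) / √[(nΣg² − (Σg)²)(nΣh² − (Σh)²)]
Numerator: 5×1670.36 − 92×92.3 = -139.8
Denominator: √[(8955.1 − 8464)(9577.15 − 8519.29)] = √[491.1 × 1057.86] = 720.7739
r = -139.8 / 720.7739 ≈ -0.194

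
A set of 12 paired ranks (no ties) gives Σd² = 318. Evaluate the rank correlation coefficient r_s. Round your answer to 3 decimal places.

ρ = 1 − 6Σd² / [n(n²−1)] = 1 − 6×318 / (12×143)
  = 1 − 1908/1716 = 1 − 1.1119 ≈ -0.112

-0.112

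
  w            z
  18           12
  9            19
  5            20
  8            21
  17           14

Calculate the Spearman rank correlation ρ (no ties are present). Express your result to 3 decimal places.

Rank w: 5, 3, 1, 2, 4
Rank z: 1, 3, 4, 5, 2
d = rank(w) − rank(z): 4, 0, -3, -3, 2; Σd² = 38
ρ = 1 − 6Σd² / [n(n²−1)] = 1 − 6×38 / (5×24) = 1 − 228/120 ≈ -0.900

-0.900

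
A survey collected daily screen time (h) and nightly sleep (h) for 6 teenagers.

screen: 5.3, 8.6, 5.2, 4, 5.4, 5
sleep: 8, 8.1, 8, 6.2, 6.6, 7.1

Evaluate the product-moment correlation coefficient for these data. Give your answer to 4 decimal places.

0.6147

n = 6, Σx = 33.5, Σy = 44, Σx² = 199.25, Σy² = 326.02, Σxy = 249.6
nΣxy − ΣxΣy = 1497.6 − 1474 = 23.6
nΣx² − (Σx)² = 1195.5 − 1122.25 = 73.25; nΣy² − (Σy)² = 1956.12 − 1936 = 20.12
r = 23.6 / √(73.25 × 20.12) = 23.6 / 38.3900 ≈ 0.6147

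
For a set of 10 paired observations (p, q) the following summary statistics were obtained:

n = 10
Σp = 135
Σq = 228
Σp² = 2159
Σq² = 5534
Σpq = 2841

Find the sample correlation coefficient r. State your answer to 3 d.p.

r = (nΣpq − ΣpΣq) / √[(nΣp² − (Σp)²)(nΣq² − (Σq)²)]
Numerator: 10×2841 − 135×228 = -2370
Denominator: √[(21590 − 18225)(55340 − 51984)] = √[3365 × 3356] = 3360.4970
r = -2370 / 3360.4970 ≈ -0.705

-0.705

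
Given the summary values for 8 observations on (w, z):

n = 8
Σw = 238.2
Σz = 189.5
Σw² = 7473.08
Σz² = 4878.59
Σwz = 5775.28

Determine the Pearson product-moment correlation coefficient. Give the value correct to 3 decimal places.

r = (nΣwz − ΣwΣz) / √[(nΣw² − (Σw)²)(nΣz² − (Σz)²)]
Numerator: 8×5775.28 − 238.2×189.5 = 1063.34
Denominator: √[(59784.64 − 56739.24)(39028.72 − 35910.25)] = √[3045.4 × 3118.47] = 3081.7184
r = 1063.34 / 3081.7184 ≈ 0.345

0.345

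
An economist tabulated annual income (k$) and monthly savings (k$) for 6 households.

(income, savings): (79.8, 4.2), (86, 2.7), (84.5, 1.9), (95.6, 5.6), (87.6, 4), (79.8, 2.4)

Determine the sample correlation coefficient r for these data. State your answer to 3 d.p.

0.634

n = 6, Σx = 513.3, Σy = 20.8, Σx² = 44085.45, Σy² = 81.66, Σxy = 1805.19
nΣxy − ΣxΣy = 10831.14 − 10676.64 = 154.5
nΣx² − (Σx)² = 264512.7 − 263476.89 = 1035.81; nΣy² − (Σy)² = 489.96 − 432.64 = 57.32
r = 154.5 / √(1035.81 × 57.32) = 154.5 / 243.6650 ≈ 0.634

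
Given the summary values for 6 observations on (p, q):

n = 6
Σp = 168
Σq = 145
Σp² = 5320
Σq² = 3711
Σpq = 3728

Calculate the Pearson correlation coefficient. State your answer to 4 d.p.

r = (nΣpq − ΣpΣq) / √[(nΣp² − (Σp)²)(nΣq² − (Σq)²)]
Numerator: 6×3728 − 168×145 = -1992
Denominator: √[(31920 − 28224)(22266 − 21025)] = √[3696 × 1241] = 2141.6666
r = -1992 / 2141.6666 ≈ -0.9301

-0.9301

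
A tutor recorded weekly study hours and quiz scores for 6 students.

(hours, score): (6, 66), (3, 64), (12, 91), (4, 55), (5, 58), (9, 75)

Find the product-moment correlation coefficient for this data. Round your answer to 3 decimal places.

n = 6, Σx = 39, Σy = 409, Σx² = 311, Σy² = 28747, Σxy = 2865
nΣxy − ΣxΣy = 17190 − 15951 = 1239
nΣx² − (Σx)² = 1866 − 1521 = 345; nΣy² − (Σy)² = 172482 − 167281 = 5201
r = 1239 / √(345 × 5201) = 1239 / 1339.5316 ≈ 0.925

0.925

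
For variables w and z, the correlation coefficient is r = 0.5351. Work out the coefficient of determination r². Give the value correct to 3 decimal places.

r² = (0.5351)² = 0.286

0.286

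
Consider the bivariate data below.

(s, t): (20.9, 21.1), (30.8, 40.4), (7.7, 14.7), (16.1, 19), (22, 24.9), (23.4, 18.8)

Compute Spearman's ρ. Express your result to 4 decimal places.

Rank s: 3, 6, 1, 2, 4, 5
Rank t: 4, 6, 1, 3, 5, 2
d = rank(s) − rank(t): -1, 0, 0, -1, -1, 3; Σd² = 12
ρ = 1 − 6Σd² / [n(n²−1)] = 1 − 6×12 / (6×35) = 1 − 72/210 ≈ 0.6571

0.6571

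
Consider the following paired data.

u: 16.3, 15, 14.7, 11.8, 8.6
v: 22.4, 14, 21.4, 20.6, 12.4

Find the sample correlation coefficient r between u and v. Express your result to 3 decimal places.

n = 5, Σu = 66.4, Σv = 90.8, Σu² = 919.98, Σv² = 1733.84, Σuv = 1239.42
nΣuv − ΣuΣv = 6197.1 − 6029.12 = 167.98
nΣu² − (Σu)² = 4599.9 − 4408.96 = 190.94; nΣv² − (Σv)² = 8669.2 − 8244.64 = 424.56
r = 167.98 / √(190.94 × 424.56) = 167.98 / 284.7200 ≈ 0.590

0.590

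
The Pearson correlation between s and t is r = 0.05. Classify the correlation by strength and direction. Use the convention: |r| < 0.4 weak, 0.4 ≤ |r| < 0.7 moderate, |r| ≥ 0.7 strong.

r = 0.05 > 0 so the relationship is positive.
|r| = 0.05, which falls in the weak range.

weak positive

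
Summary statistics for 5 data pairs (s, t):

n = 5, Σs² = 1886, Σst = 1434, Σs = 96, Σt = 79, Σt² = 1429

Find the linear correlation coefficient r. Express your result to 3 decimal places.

-0.941

r = (nΣst − ΣsΣt) / √[(nΣs² − (Σs)²)(nΣt² − (Σt)²)]
Numerator: 5×1434 − 96×79 = -414
Denominator: √[(9430 − 9216)(7145 − 6241)] = √[214 × 904] = 439.8363
r = -414 / 439.8363 ≈ -0.941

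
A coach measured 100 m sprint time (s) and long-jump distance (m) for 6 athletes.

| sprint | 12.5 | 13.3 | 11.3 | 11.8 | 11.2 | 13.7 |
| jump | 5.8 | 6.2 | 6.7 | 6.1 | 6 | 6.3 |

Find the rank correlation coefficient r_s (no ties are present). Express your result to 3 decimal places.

0.200

Rank sprint: 4, 5, 2, 3, 1, 6
Rank jump: 1, 4, 6, 3, 2, 5
d = rank(sprint) − rank(jump): 3, 1, -4, 0, -1, 1; Σd² = 28
ρ = 1 − 6Σd² / [n(n²−1)] = 1 − 6×28 / (6×35) = 1 − 168/210 ≈ 0.200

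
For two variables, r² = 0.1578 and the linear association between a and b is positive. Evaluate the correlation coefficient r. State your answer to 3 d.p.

0.397

|r| = √0.1578 = 0.397
The association is positive, so r = 0.397.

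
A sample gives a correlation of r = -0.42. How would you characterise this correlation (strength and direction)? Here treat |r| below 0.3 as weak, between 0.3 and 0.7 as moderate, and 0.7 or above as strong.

r = -0.42 < 0 so the relationship is negative.
|r| = 0.42, which falls in the moderate range.

moderate negative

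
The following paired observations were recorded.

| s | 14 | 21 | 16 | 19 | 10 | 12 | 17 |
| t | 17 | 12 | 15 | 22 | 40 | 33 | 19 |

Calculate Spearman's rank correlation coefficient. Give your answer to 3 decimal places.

-0.679

Rank s: 3, 7, 4, 6, 1, 2, 5
Rank t: 3, 1, 2, 5, 7, 6, 4
d = rank(s) − rank(t): 0, 6, 2, 1, -6, -4, 1; Σd² = 94
ρ = 1 − 6Σd² / [n(n²−1)] = 1 − 6×94 / (7×48) = 1 − 564/336 ≈ -0.679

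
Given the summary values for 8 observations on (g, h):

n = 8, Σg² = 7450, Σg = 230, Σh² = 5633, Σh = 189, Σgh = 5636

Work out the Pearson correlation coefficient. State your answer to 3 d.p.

r = (nΣgh − ΣgΣh) / √[(nΣg² − (Σg)²)(nΣh² − (Σh)²)]
Numerator: 8×5636 − 230×189 = 1618
Denominator: √[(59600 − 52900)(45064 − 35721)] = √[6700 × 9343] = 7911.8961
r = 1618 / 7911.8961 ≈ 0.205

0.205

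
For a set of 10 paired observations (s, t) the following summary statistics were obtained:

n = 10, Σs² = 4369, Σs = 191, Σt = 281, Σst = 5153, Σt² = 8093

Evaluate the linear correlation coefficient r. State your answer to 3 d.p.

-0.568

r = (nΣst − ΣsΣt) / √[(nΣs² − (Σs)²)(nΣt² − (Σt)²)]
Numerator: 10×5153 − 191×281 = -2141
Denominator: √[(43690 − 36481)(80930 − 78961)] = √[7209 × 1969] = 3767.5617
r = -2141 / 3767.5617 ≈ -0.568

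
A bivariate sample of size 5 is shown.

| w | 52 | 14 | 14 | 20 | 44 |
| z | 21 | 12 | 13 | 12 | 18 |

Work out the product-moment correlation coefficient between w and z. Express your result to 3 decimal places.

0.974

n = 5, Σw = 144, Σz = 76, Σw² = 5432, Σz² = 1222, Σwz = 2474
nΣwz − ΣwΣz = 12370 − 10944 = 1426
nΣw² − (Σw)² = 27160 − 20736 = 6424; nΣz² − (Σz)² = 6110 − 5776 = 334
r = 1426 / √(6424 × 334) = 1426 / 1464.7921 ≈ 0.974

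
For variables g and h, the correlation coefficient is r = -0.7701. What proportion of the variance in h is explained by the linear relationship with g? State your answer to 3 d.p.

0.593

r² = (-0.7701)² = 0.593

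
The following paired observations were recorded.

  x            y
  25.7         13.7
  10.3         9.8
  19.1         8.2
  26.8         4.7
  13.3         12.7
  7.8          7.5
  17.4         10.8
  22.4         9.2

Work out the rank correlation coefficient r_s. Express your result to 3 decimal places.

-0.048

Rank x: 7, 2, 5, 8, 3, 1, 4, 6
Rank y: 8, 5, 3, 1, 7, 2, 6, 4
d = rank(x) − rank(y): -1, -3, 2, 7, -4, -1, -2, 2; Σd² = 88
ρ = 1 − 6Σd² / [n(n²−1)] = 1 − 6×88 / (8×63) = 1 − 528/504 ≈ -0.048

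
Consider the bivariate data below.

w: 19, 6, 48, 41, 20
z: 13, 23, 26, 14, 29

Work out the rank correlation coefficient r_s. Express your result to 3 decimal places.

0.300

Rank w: 2, 1, 5, 4, 3
Rank z: 1, 3, 4, 2, 5
d = rank(w) − rank(z): 1, -2, 1, 2, -2; Σd² = 14
ρ = 1 − 6Σd² / [n(n²−1)] = 1 − 6×14 / (5×24) = 1 − 84/120 ≈ 0.300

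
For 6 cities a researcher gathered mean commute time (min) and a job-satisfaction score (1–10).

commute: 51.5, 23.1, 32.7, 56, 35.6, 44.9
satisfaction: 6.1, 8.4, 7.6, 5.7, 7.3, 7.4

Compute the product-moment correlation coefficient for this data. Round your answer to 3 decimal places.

-0.947

n = 6, Σx = 243.8, Σy = 42.5, Σx² = 10674.52, Σy² = 306.07, Σxy = 1668.05
nΣxy − ΣxΣy = 10008.3 − 10361.5 = -353.2
nΣx² − (Σx)² = 64047.12 − 59438.44 = 4608.68; nΣy² − (Σy)² = 1836.42 − 1806.25 = 30.17
r = -353.2 / √(4608.68 × 30.17) = -353.2 / 372.8859 ≈ -0.947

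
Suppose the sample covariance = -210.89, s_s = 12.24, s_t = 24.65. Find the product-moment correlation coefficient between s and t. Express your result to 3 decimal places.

-0.699

r = Cov(s,t) / (s_s · s_t) = -210.89 / (12.24 × 24.65)
  = -210.89 / 301.7160 ≈ -0.699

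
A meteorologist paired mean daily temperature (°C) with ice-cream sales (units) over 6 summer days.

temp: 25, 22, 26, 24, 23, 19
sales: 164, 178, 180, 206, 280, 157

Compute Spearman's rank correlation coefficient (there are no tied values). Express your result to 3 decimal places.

0.314

Rank temp: 5, 2, 6, 4, 3, 1
Rank sales: 2, 3, 4, 5, 6, 1
d = rank(temp) − rank(sales): 3, -1, 2, -1, -3, 0; Σd² = 24
ρ = 1 − 6Σd² / [n(n²−1)] = 1 − 6×24 / (6×35) = 1 − 144/210 ≈ 0.314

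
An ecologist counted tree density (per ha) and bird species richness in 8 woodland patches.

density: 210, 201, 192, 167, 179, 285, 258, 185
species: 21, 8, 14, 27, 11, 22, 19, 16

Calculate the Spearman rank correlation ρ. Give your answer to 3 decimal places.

Rank density: 6, 5, 4, 1, 2, 8, 7, 3
Rank species: 6, 1, 3, 8, 2, 7, 5, 4
d = rank(density) − rank(species): 0, 4, 1, -7, 0, 1, 2, -1; Σd² = 72
ρ = 1 − 6Σd² / [n(n²−1)] = 1 − 6×72 / (8×63) = 1 − 432/504 ≈ 0.143

0.143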